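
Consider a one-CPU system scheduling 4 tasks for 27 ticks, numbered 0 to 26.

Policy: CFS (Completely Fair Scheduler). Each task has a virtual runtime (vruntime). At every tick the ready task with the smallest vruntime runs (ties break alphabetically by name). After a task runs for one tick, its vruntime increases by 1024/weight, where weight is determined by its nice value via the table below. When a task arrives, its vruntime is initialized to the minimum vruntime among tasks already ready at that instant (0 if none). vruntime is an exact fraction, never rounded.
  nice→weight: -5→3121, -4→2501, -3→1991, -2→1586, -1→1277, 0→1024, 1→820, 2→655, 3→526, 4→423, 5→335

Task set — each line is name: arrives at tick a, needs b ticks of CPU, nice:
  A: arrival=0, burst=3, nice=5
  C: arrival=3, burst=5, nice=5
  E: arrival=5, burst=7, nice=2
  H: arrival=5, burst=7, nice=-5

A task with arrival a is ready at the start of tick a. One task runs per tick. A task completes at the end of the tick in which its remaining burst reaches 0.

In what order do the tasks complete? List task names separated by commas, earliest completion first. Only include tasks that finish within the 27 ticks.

t=0: vr[A=0] → run A
t=1: vr[A=1024/335] → run A
t=2: vr[A=2048/335] → run A
t=3: vr[C=0] → run C
t=4: vr[C=1024/335] → run C
t=5: vr[C=2048/335 E=2048/335 H=2048/335] → run C
t=6: vr[C=3072/335 E=2048/335 H=2048/335] → run E
t=7: vr[C=3072/335 E=336896/43885 H=2048/335] → run H
t=8: vr[C=3072/335 E=336896/43885 H=6734848/1045535] → run H
t=9: vr[C=3072/335 E=336896/43885 H=7077888/1045535] → run H
t=10: vr[C=3072/335 E=336896/43885 H=7420928/1045535] → run H
t=11: vr[C=3072/335 E=336896/43885 H=7763968/1045535] → run H
t=12: vr[C=3072/335 E=336896/43885 H=8107008/1045535] → run E
t=13: vr[C=3072/335 E=405504/43885 H=8107008/1045535] → run H
t=14: vr[C=3072/335 E=405504/43885 H=8450048/1045535] → run H
t=15: vr[C=3072/335 E=405504/43885] → run C
t=16: vr[C=4096/335 E=405504/43885] → run E
t=17: vr[C=4096/335 E=474112/43885] → run E
t=18: vr[C=4096/335 E=108544/8777] → run C
t=19: vr[E=108544/8777] → run E
t=20: vr[E=611328/43885] → run E
t=21: vr[E=679936/43885] → run E
t=22: (idle)
t=23: (idle)
t=24: (idle)
t=25: (idle)
t=26: (idle)

completion order = A, H, C, E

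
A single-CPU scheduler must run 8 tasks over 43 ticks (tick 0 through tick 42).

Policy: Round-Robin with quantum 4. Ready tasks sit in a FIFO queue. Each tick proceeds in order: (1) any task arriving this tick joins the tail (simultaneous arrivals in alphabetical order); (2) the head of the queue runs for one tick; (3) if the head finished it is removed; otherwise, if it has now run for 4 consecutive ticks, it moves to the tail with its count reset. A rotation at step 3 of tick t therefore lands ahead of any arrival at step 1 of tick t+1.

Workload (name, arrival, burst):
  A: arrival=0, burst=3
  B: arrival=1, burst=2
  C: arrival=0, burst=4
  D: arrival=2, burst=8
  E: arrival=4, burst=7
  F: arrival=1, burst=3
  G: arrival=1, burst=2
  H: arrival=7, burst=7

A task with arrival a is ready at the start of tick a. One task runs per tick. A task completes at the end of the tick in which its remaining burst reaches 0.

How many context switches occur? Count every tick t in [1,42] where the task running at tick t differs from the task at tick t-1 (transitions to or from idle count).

t=0: queue=[A,C] q_used=0 → run A
t=1: queue=[A,C,B,F,G] q_used=1 → run A
t=2: queue=[A,C,B,F,G,D] q_used=2 → run A
t=3: queue=[C,B,F,G,D] q_used=0 → run C
t=4: queue=[C,B,F,G,D,E] q_used=1 → run C
t=5: queue=[C,B,F,G,D,E] q_used=2 → run C
t=6: queue=[C,B,F,G,D,E] q_used=3 → run C
t=7: queue=[B,F,G,D,E,H] q_used=0 → run B
t=8: queue=[B,F,G,D,E,H] q_used=1 → run B
t=9: queue=[F,G,D,E,H] q_used=0 → run F
t=10: queue=[F,G,D,E,H] q_used=1 → run F
t=11: queue=[F,G,D,E,H] q_used=2 → run F
t=12: queue=[G,D,E,H] q_used=0 → run G
t=13: queue=[G,D,E,H] q_used=1 → run G
t=14: queue=[D,E,H] q_used=0 → run D
t=15: queue=[D,E,H] q_used=1 → run D
t=16: queue=[D,E,H] q_used=2 → run D
t=17: queue=[D,E,H] q_used=3 → run D
t=18: queue=[E,H,D] q_used=0 → run E
t=19: queue=[E,H,D] q_used=1 → run E
t=20: queue=[E,H,D] q_used=2 → run E
t=21: queue=[E,H,D] q_used=3 → run E
t=22: queue=[H,D,E] q_used=0 → run H
t=23: queue=[H,D,E] q_used=1 → run H
t=24: queue=[H,D,E] q_used=2 → run H
t=25: queue=[H,D,E] q_used=3 → run H
t=26: queue=[D,E,H] q_used=0 → run D
t=27: queue=[D,E,H] q_used=1 → run D
t=28: queue=[D,E,H] q_used=2 → run D
t=29: queue=[D,E,H] q_used=3 → run D
t=30: queue=[E,H] q_used=0 → run E
t=31: queue=[E,H] q_used=1 → run E
t=32: queue=[E,H] q_used=2 → run E
t=33: queue=[H] q_used=0 → run H
t=34: queue=[H] q_used=1 → run H
t=35: queue=[H] q_used=2 → run H
t=36: (idle)
t=37: (idle)
t=38: (idle)
t=39: (idle)
t=40: (idle)
t=41: (idle)
t=42: (idle)

context switches = 11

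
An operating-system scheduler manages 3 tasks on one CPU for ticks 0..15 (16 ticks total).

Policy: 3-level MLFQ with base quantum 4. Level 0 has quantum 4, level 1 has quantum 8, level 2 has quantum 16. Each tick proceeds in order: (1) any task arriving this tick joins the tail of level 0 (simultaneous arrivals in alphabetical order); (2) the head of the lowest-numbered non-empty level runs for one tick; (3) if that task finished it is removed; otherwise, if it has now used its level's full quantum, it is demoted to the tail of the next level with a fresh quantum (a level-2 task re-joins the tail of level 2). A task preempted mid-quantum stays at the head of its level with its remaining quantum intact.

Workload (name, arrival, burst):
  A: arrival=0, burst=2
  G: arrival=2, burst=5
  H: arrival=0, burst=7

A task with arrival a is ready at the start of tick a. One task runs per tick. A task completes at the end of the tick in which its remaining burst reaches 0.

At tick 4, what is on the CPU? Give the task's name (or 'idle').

running at tick 4 = H

t=0: L0/L1/L2 = AH/-/- → run A
t=1: L0/L1/L2 = AH/-/- → run A
t=2: L0/L1/L2 = HG/-/- → run H
t=3: L0/L1/L2 = HG/-/- → run H
t=4: L0/L1/L2 = HG/-/- → run H
t=5: L0/L1/L2 = HG/-/- → run H
t=6: L0/L1/L2 = G/H/- → run G
t=7: L0/L1/L2 = G/H/- → run G
t=8: L0/L1/L2 = G/H/- → run G
t=9: L0/L1/L2 = G/H/- → run G
t=10: L0/L1/L2 = -/HG/- → run H
t=11: L0/L1/L2 = -/HG/- → run H
t=12: L0/L1/L2 = -/HG/- → run H
t=13: L0/L1/L2 = -/G/- → run G
t=14: (idle)
t=15: (idle)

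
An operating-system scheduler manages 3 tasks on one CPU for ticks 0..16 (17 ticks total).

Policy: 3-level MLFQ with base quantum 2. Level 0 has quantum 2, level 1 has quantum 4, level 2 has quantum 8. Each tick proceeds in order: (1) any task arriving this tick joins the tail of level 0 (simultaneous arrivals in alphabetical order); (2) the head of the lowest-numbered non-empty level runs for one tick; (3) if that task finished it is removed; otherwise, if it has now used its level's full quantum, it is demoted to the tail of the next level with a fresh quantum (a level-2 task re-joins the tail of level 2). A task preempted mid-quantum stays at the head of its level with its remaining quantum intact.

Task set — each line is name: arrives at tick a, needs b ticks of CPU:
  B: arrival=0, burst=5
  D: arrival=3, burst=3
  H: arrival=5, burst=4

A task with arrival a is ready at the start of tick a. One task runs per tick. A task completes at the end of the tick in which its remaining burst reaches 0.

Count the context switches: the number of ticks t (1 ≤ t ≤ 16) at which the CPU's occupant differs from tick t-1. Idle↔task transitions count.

t=0: L0/L1/L2 = B/-/- → run B
t=1: L0/L1/L2 = B/-/- → run B
t=2: L0/L1/L2 = -/B/- → run B
t=3: L0/L1/L2 = D/B/- → run D
t=4: L0/L1/L2 = D/B/- → run D
t=5: L0/L1/L2 = H/BD/- → run H
t=6: L0/L1/L2 = H/BD/- → run H
t=7: L0/L1/L2 = -/BDH/- → run B
t=8: L0/L1/L2 = -/BDH/- → run B
t=9: L0/L1/L2 = -/DH/- → run D
t=10: L0/L1/L2 = -/H/- → run H
t=11: L0/L1/L2 = -/H/- → run H
t=12: (idle)
t=13: (idle)
t=14: (idle)
t=15: (idle)
t=16: (idle)

context switches = 6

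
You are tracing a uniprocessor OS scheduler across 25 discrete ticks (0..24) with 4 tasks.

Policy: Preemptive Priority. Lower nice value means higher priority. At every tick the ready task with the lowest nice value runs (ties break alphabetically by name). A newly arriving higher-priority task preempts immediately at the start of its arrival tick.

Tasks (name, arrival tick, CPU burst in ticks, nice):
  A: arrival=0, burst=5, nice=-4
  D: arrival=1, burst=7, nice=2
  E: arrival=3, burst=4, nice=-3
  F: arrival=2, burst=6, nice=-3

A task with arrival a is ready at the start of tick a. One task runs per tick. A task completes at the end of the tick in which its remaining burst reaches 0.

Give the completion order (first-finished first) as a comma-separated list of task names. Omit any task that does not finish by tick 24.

completion order = A, E, F, D

t=0: ready={A} → run A
t=1: ready={A,D} → run A
t=2: ready={A,D,F} → run A
t=3: ready={A,D,E,F} → run A
t=4: ready={A,D,E,F} → run A
t=5: ready={D,E,F} → run E
t=6: ready={D,E,F} → run E
t=7: ready={D,E,F} → run E
t=8: ready={D,E,F} → run E
t=9: ready={D,F} → run F
t=10: ready={D,F} → run F
t=11: ready={D,F} → run F
t=12: ready={D,F} → run F
t=13: ready={D,F} → run F
t=14: ready={D,F} → run F
t=15: ready={D} → run D
t=16: ready={D} → run D
t=17: ready={D} → run D
t=18: ready={D} → run D
t=19: ready={D} → run D
t=20: ready={D} → run D
t=21: ready={D} → run D
t=22: (idle)
t=23: (idle)
t=24: (idle)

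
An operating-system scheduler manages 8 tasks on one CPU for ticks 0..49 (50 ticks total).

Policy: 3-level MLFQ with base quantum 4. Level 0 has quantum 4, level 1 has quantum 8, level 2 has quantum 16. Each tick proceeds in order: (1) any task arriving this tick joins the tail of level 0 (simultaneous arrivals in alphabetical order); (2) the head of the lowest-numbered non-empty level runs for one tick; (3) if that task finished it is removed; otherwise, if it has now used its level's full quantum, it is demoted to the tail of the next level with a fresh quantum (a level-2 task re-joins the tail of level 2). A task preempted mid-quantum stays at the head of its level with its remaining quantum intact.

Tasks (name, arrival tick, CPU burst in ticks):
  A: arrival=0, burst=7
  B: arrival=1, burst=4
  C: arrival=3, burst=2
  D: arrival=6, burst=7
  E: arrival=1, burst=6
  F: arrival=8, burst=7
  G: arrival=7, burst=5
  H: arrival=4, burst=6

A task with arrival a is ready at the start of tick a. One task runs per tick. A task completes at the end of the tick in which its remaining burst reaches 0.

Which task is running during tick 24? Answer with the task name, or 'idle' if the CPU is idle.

t=0: L0/L1/L2 = A/-/- → run A
t=1: L0/L1/L2 = ABE/-/- → run A
t=2: L0/L1/L2 = ABE/-/- → run A
t=3: L0/L1/L2 = ABEC/-/- → run A
t=4: L0/L1/L2 = BECH/A/- → run B
t=5: L0/L1/L2 = BECH/A/- → run B
t=6: L0/L1/L2 = BECHD/A/- → run B
t=7: L0/L1/L2 = BECHDG/A/- → run B
t=8: L0/L1/L2 = ECHDGF/A/- → run E
t=9: L0/L1/L2 = ECHDGF/A/- → run E
t=10: L0/L1/L2 = ECHDGF/A/- → run E
t=11: L0/L1/L2 = ECHDGF/A/- → run E
t=12: L0/L1/L2 = CHDGF/AE/- → run C
t=13: L0/L1/L2 = CHDGF/AE/- → run C
t=14: L0/L1/L2 = HDGF/AE/- → run H
t=15: L0/L1/L2 = HDGF/AE/- → run H
t=16: L0/L1/L2 = HDGF/AE/- → run H
t=17: L0/L1/L2 = HDGF/AE/- → run H
t=18: L0/L1/L2 = DGF/AEH/- → run D
t=19: L0/L1/L2 = DGF/AEH/- → run D
t=20: L0/L1/L2 = DGF/AEH/- → run D
t=21: L0/L1/L2 = DGF/AEH/- → run D
t=22: L0/L1/L2 = GF/AEHD/- → run G
t=23: L0/L1/L2 = GF/AEHD/- → run G
t=24: L0/L1/L2 = GF/AEHD/- → run G
t=25: L0/L1/L2 = GF/AEHD/- → run G
t=26: L0/L1/L2 = F/AEHDG/- → run F
t=27: L0/L1/L2 = F/AEHDG/- → run F
t=28: L0/L1/L2 = F/AEHDG/- → run F
t=29: L0/L1/L2 = F/AEHDG/- → run F
t=30: L0/L1/L2 = -/AEHDGF/- → run A
t=31: L0/L1/L2 = -/AEHDGF/- → run A
t=32: L0/L1/L2 = -/AEHDGF/- → run A
t=33: L0/L1/L2 = -/EHDGF/- → run E
t=34: L0/L1/L2 = -/EHDGF/- → run E
t=35: L0/L1/L2 = -/HDGF/- → run H
t=36: L0/L1/L2 = -/HDGF/- → run H
t=37: L0/L1/L2 = -/DGF/- → run D
t=38: L0/L1/L2 = -/DGF/- → run D
t=39: L0/L1/L2 = -/DGF/- → run D
t=40: L0/L1/L2 = -/GF/- → run G
t=41: L0/L1/L2 = -/F/- → run F
t=42: L0/L1/L2 = -/F/- → run F
t=43: L0/L1/L2 = -/F/- → run F
t=44: (idle)
t=45: (idle)
t=46: (idle)
t=47: (idle)
t=48: (idle)
t=49: (idle)

running at tick 24 = G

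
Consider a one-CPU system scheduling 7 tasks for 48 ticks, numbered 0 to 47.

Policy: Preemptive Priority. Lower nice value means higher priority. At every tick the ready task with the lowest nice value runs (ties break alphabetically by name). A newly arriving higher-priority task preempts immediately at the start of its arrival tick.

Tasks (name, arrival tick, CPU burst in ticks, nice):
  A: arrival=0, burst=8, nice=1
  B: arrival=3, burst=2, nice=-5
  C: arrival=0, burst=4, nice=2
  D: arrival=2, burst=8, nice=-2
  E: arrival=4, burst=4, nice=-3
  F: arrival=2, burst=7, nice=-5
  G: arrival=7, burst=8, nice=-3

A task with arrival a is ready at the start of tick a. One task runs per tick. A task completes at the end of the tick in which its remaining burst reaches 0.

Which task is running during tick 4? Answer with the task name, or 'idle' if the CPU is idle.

t=0: ready={A,C} → run A
t=1: ready={A,C} → run A
t=2: ready={A,C,D,F} → run F
t=3: ready={A,B,C,D,F} → run B
t=4: ready={A,B,C,D,E,F} → run B
t=5: ready={A,C,D,E,F} → run F
t=6: ready={A,C,D,E,F} → run F
t=7: ready={A,C,D,E,F,G} → run F
t=8: ready={A,C,D,E,F,G} → run F
t=9: ready={A,C,D,E,F,G} → run F
t=10: ready={A,C,D,E,F,G} → run F
t=11: ready={A,C,D,E,G} → run E
t=12: ready={A,C,D,E,G} → run E
t=13: ready={A,C,D,E,G} → run E
t=14: ready={A,C,D,E,G} → run E
t=15: ready={A,C,D,G} → run G
t=16: ready={A,C,D,G} → run G
t=17: ready={A,C,D,G} → run G
t=18: ready={A,C,D,G} → run G
t=19: ready={A,C,D,G} → run G
t=20: ready={A,C,D,G} → run G
t=21: ready={A,C,D,G} → run G
t=22: ready={A,C,D,G} → run G
t=23: ready={A,C,D} → run D
t=24: ready={A,C,D} → run D
t=25: ready={A,C,D} → run D
t=26: ready={A,C,D} → run D
t=27: ready={A,C,D} → run D
t=28: ready={A,C,D} → run D
t=29: ready={A,C,D} → run D
t=30: ready={A,C,D} → run D
t=31: ready={A,C} → run A
t=32: ready={A,C} → run A
t=33: ready={A,C} → run A
t=34: ready={A,C} → run A
t=35: ready={A,C} → run A
t=36: ready={A,C} → run A
t=37: ready={C} → run C
t=38: ready={C} → run C
t=39: ready={C} → run C
t=40: ready={C} → run C
t=41: (idle)
t=42: (idle)
t=43: (idle)
t=44: (idle)
t=45: (idle)
t=46: (idle)
t=47: (idle)

running at tick 4 = B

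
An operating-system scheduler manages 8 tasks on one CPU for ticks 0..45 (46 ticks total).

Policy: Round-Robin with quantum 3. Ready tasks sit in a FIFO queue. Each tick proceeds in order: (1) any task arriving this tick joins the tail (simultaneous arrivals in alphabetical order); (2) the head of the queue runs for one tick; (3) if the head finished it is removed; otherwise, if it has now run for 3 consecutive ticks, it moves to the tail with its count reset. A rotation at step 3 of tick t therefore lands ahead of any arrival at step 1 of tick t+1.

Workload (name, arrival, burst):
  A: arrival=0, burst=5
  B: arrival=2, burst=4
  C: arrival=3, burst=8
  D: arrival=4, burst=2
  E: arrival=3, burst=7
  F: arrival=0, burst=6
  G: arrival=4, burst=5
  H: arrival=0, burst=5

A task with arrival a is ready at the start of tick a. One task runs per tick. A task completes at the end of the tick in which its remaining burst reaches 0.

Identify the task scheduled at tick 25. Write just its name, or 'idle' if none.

running at tick 25 = F

t=0: queue=[A,F,H] q_used=0 → run A
t=1: queue=[A,F,H] q_used=1 → run A
t=2: queue=[A,F,H,B] q_used=2 → run A
t=3: queue=[F,H,B,A,C,E] q_used=0 → run F
t=4: queue=[F,H,B,A,C,E,D,G] q_used=1 → run F
t=5: queue=[F,H,B,A,C,E,D,G] q_used=2 → run F
t=6: queue=[H,B,A,C,E,D,G,F] q_used=0 → run H
t=7: queue=[H,B,A,C,E,D,G,F] q_used=1 → run H
t=8: queue=[H,B,A,C,E,D,G,F] q_used=2 → run H
t=9: queue=[B,A,C,E,D,G,F,H] q_used=0 → run B
t=10: queue=[B,A,C,E,D,G,F,H] q_used=1 → run B
t=11: queue=[B,A,C,E,D,G,F,H] q_used=2 → run B
t=12: queue=[A,C,E,D,G,F,H,B] q_used=0 → run A
t=13: queue=[A,C,E,D,G,F,H,B] q_used=1 → run A
t=14: queue=[C,E,D,G,F,H,B] q_used=0 → run C
t=15: queue=[C,E,D,G,F,H,B] q_used=1 → run C
t=16: queue=[C,E,D,G,F,H,B] q_used=2 → run C
t=17: queue=[E,D,G,F,H,B,C] q_used=0 → run E
t=18: queue=[E,D,G,F,H,B,C] q_used=1 → run E
t=19: queue=[E,D,G,F,H,B,C] q_used=2 → run E
t=20: queue=[D,G,F,H,B,C,E] q_used=0 → run D
t=21: queue=[D,G,F,H,B,C,E] q_used=1 → run D
t=22: queue=[G,F,H,B,C,E] q_used=0 → run G
t=23: queue=[G,F,H,B,C,E] q_used=1 → run G
t=24: queue=[G,F,H,B,C,E] q_used=2 → run G
t=25: queue=[F,H,B,C,E,G] q_used=0 → run F
t=26: queue=[F,H,B,C,E,G] q_used=1 → run F
t=27: queue=[F,H,B,C,E,G] q_used=2 → run F
t=28: queue=[H,B,C,E,G] q_used=0 → run H
t=29: queue=[H,B,C,E,G] q_used=1 → run H
t=30: queue=[B,C,E,G] q_used=0 → run B
t=31: queue=[C,E,G] q_used=0 → run C
t=32: queue=[C,E,G] q_used=1 → run C
t=33: queue=[C,E,G] q_used=2 → run C
t=34: queue=[E,G,C] q_used=0 → run E
t=35: queue=[E,G,C] q_used=1 → run E
t=36: queue=[E,G,C] q_used=2 → run E
t=37: queue=[G,C,E] q_used=0 → run G
t=38: queue=[G,C,E] q_used=1 → run G
t=39: queue=[C,E] q_used=0 → run C
t=40: queue=[C,E] q_used=1 → run C
t=41: queue=[E] q_used=0 → run E
t=42: (idle)
t=43: (idle)
t=44: (idle)
t=45: (idle)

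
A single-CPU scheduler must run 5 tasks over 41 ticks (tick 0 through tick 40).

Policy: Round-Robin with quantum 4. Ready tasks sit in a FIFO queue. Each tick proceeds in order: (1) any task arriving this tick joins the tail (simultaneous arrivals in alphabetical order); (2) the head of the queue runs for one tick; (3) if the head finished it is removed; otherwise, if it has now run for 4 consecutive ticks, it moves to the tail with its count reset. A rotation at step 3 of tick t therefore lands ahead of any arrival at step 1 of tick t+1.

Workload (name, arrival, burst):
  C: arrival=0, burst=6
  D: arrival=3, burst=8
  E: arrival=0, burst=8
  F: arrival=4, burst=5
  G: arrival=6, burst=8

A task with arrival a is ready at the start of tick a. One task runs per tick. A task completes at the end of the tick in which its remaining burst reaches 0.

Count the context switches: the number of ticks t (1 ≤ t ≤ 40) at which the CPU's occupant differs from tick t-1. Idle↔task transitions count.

t=0: queue=[C,E] q_used=0 → run C
t=1: queue=[C,E] q_used=1 → run C
t=2: queue=[C,E] q_used=2 → run C
t=3: queue=[C,E,D] q_used=3 → run C
t=4: queue=[E,D,C,F] q_used=0 → run E
t=5: queue=[E,D,C,F] q_used=1 → run E
t=6: queue=[E,D,C,F,G] q_used=2 → run E
t=7: queue=[E,D,C,F,G] q_used=3 → run E
t=8: queue=[D,C,F,G,E] q_used=0 → run D
t=9: queue=[D,C,F,G,E] q_used=1 → run D
t=10: queue=[D,C,F,G,E] q_used=2 → run D
t=11: queue=[D,C,F,G,E] q_used=3 → run D
t=12: queue=[C,F,G,E,D] q_used=0 → run C
t=13: queue=[C,F,G,E,D] q_used=1 → run C
t=14: queue=[F,G,E,D] q_used=0 → run F
t=15: queue=[F,G,E,D] q_used=1 → run F
t=16: queue=[F,G,E,D] q_used=2 → run F
t=17: queue=[F,G,E,D] q_used=3 → run F
t=18: queue=[G,E,D,F] q_used=0 → run G
t=19: queue=[G,E,D,F] q_used=1 → run G
t=20: queue=[G,E,D,F] q_used=2 → run G
t=21: queue=[G,E,D,F] q_used=3 → run G
t=22: queue=[E,D,F,G] q_used=0 → run E
t=23: queue=[E,D,F,G] q_used=1 → run E
t=24: queue=[E,D,F,G] q_used=2 → run E
t=25: queue=[E,D,F,G] q_used=3 → run E
t=26: queue=[D,F,G] q_used=0 → run D
t=27: queue=[D,F,G] q_used=1 → run D
t=28: queue=[D,F,G] q_used=2 → run D
t=29: queue=[D,F,G] q_used=3 → run D
t=30: queue=[F,G] q_used=0 → run F
t=31: queue=[G] q_used=0 → run G
t=32: queue=[G] q_used=1 → run G
t=33: queue=[G] q_used=2 → run G
t=34: queue=[G] q_used=3 → run G
t=35: (idle)
t=36: (idle)
t=37: (idle)
t=38: (idle)
t=39: (idle)
t=40: (idle)

context switches = 10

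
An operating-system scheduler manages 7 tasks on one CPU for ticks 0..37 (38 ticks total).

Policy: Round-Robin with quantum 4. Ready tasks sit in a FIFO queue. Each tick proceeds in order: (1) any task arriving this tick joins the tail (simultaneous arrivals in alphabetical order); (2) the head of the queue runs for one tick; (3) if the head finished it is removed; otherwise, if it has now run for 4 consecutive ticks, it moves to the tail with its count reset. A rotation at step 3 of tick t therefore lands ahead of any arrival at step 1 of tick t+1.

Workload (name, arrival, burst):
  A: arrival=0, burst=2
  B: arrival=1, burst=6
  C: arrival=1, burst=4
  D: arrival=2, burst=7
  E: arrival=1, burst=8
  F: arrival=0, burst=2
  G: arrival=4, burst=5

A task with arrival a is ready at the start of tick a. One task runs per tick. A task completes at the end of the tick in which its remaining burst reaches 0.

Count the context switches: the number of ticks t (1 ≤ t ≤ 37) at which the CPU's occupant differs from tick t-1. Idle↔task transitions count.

context switches = 11

t=0: queue=[A,F] q_used=0 → run A
t=1: queue=[A,F,B,C,E] q_used=1 → run A
t=2: queue=[F,B,C,E,D] q_used=0 → run F
t=3: queue=[F,B,C,E,D] q_used=1 → run F
t=4: queue=[B,C,E,D,G] q_used=0 → run B
t=5: queue=[B,C,E,D,G] q_used=1 → run B
t=6: queue=[B,C,E,D,G] q_used=2 → run B
t=7: queue=[B,C,E,D,G] q_used=3 → run B
t=8: queue=[C,E,D,G,B] q_used=0 → run C
t=9: queue=[C,E,D,G,B] q_used=1 → run C
t=10: queue=[C,E,D,G,B] q_used=2 → run C
t=11: queue=[C,E,D,G,B] q_used=3 → run C
t=12: queue=[E,D,G,B] q_used=0 → run E
t=13: queue=[E,D,G,B] q_used=1 → run E
t=14: queue=[E,D,G,B] q_used=2 → run E
t=15: queue=[E,D,G,B] q_used=3 → run E
t=16: queue=[D,G,B,E] q_used=0 → run D
t=17: queue=[D,G,B,E] q_used=1 → run D
t=18: queue=[D,G,B,E] q_used=2 → run D
t=19: queue=[D,G,B,E] q_used=3 → run D
t=20: queue=[G,B,E,D] q_used=0 → run G
t=21: queue=[G,B,E,D] q_used=1 → run G
t=22: queue=[G,B,E,D] q_used=2 → run G
t=23: queue=[G,B,E,D] q_used=3 → run G
t=24: queue=[B,E,D,G] q_used=0 → run B
t=25: queue=[B,E,D,G] q_used=1 → run B
t=26: queue=[E,D,G] q_used=0 → run E
t=27: queue=[E,D,G] q_used=1 → run E
t=28: queue=[E,D,G] q_used=2 → run E
t=29: queue=[E,D,G] q_used=3 → run E
t=30: queue=[D,G] q_used=0 → run D
t=31: queue=[D,G] q_used=1 → run D
t=32: queue=[D,G] q_used=2 → run D
t=33: queue=[G] q_used=0 → run G
t=34: (idle)
t=35: (idle)
t=36: (idle)
t=37: (idle)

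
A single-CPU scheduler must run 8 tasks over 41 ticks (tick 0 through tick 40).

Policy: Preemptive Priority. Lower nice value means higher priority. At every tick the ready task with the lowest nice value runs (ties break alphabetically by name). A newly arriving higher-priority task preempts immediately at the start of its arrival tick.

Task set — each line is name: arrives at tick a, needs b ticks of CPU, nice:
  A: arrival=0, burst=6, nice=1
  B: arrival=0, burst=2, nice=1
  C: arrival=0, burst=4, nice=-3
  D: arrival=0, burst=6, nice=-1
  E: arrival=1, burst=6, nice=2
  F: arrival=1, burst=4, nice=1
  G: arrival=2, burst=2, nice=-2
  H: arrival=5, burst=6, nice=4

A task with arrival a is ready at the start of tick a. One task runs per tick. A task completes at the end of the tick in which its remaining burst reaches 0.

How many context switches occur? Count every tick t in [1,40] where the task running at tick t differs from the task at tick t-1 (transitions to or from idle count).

t=0: ready={A,B,C,D} → run C
t=1: ready={A,B,C,D,E,F} → run C
t=2: ready={A,B,C,D,E,F,G} → run C
t=3: ready={A,B,C,D,E,F,G} → run C
t=4: ready={A,B,D,E,F,G} → run G
t=5: ready={A,B,D,E,F,G,H} → run G
t=6: ready={A,B,D,E,F,H} → run D
t=7: ready={A,B,D,E,F,H} → run D
t=8: ready={A,B,D,E,F,H} → run D
t=9: ready={A,B,D,E,F,H} → run D
t=10: ready={A,B,D,E,F,H} → run D
t=11: ready={A,B,D,E,F,H} → run D
t=12: ready={A,B,E,F,H} → run A
t=13: ready={A,B,E,F,H} → run A
t=14: ready={A,B,E,F,H} → run A
t=15: ready={A,B,E,F,H} → run A
t=16: ready={A,B,E,F,H} → run A
t=17: ready={A,B,E,F,H} → run A
t=18: ready={B,E,F,H} → run B
t=19: ready={B,E,F,H} → run B
t=20: ready={E,F,H} → run F
t=21: ready={E,F,H} → run F
t=22: ready={E,F,H} → run F
t=23: ready={E,F,H} → run F
t=24: ready={E,H} → run E
t=25: ready={E,H} → run E
t=26: ready={E,H} → run E
t=27: ready={E,H} → run E
t=28: ready={E,H} → run E
t=29: ready={E,H} → run E
t=30: ready={H} → run H
t=31: ready={H} → run H
t=32: ready={H} → run H
t=33: ready={H} → run H
t=34: ready={H} → run H
t=35: ready={H} → run H
t=36: (idle)
t=37: (idle)
t=38: (idle)
t=39: (idle)
t=40: (idle)

context switches = 8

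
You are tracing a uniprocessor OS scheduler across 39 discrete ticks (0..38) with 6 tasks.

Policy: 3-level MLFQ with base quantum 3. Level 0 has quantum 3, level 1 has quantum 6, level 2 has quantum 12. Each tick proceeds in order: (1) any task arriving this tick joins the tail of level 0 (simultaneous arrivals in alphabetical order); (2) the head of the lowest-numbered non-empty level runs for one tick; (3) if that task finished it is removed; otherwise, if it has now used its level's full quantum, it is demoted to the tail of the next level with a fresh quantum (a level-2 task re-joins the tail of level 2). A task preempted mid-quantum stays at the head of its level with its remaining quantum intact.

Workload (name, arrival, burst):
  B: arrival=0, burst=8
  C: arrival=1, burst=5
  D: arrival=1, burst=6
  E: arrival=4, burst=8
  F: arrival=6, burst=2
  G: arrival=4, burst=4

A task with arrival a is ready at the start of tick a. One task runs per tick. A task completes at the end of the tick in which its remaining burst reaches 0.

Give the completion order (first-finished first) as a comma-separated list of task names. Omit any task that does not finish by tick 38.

completion order = F, B, C, D, E, G

t=0: L0/L1/L2 = B/-/- → run B
t=1: L0/L1/L2 = BCD/-/- → run B
t=2: L0/L1/L2 = BCD/-/- → run B
t=3: L0/L1/L2 = CD/B/- → run C
t=4: L0/L1/L2 = CDEG/B/- → run C
t=5: L0/L1/L2 = CDEG/B/- → run C
t=6: L0/L1/L2 = DEGF/BC/- → run D
t=7: L0/L1/L2 = DEGF/BC/- → run D
t=8: L0/L1/L2 = DEGF/BC/- → run D
t=9: L0/L1/L2 = EGF/BCD/- → run E
t=10: L0/L1/L2 = EGF/BCD/- → run E
t=11: L0/L1/L2 = EGF/BCD/- → run E
t=12: L0/L1/L2 = GF/BCDE/- → run G
t=13: L0/L1/L2 = GF/BCDE/- → run G
t=14: L0/L1/L2 = GF/BCDE/- → run G
t=15: L0/L1/L2 = F/BCDEG/- → run F
t=16: L0/L1/L2 = F/BCDEG/- → run F
t=17: L0/L1/L2 = -/BCDEG/- → run B
t=18: L0/L1/L2 = -/BCDEG/- → run B
t=19: L0/L1/L2 = -/BCDEG/- → run B
t=20: L0/L1/L2 = -/BCDEG/- → run B
t=21: L0/L1/L2 = -/BCDEG/- → run B
t=22: L0/L1/L2 = -/CDEG/- → run C
t=23: L0/L1/L2 = -/CDEG/- → run C
t=24: L0/L1/L2 = -/DEG/- → run D
t=25: L0/L1/L2 = -/DEG/- → run D
t=26: L0/L1/L2 = -/DEG/- → run D
t=27: L0/L1/L2 = -/EG/- → run E
t=28: L0/L1/L2 = -/EG/- → run E
t=29: L0/L1/L2 = -/EG/- → run E
t=30: L0/L1/L2 = -/EG/- → run E
t=31: L0/L1/L2 = -/EG/- → run E
t=32: L0/L1/L2 = -/G/- → run G
t=33: (idle)
t=34: (idle)
t=35: (idle)
t=36: (idle)
t=37: (idle)
t=38: (idle)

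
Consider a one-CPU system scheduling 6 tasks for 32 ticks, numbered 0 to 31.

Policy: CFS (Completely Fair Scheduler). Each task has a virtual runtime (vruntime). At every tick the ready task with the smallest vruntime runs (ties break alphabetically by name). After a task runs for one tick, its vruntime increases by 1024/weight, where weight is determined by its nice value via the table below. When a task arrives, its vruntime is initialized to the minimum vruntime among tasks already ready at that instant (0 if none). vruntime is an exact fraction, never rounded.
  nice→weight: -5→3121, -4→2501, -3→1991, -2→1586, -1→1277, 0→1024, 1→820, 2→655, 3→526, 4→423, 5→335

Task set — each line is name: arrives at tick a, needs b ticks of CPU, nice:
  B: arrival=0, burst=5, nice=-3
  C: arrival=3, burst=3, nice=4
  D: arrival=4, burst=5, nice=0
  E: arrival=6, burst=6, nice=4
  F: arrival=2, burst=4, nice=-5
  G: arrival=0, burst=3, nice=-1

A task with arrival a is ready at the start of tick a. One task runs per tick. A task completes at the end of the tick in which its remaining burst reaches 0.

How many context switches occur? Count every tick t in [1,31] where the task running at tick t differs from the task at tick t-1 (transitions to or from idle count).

t=0: vr[B=0 G=0] → run B
t=1: vr[B=1024/1991 G=0] → run G
t=2: vr[B=1024/1991 F=1024/1991 G=1024/1277] → run B
t=3: vr[B=2048/1991 C=1024/1991 F=1024/1991 G=1024/1277] → run C
t=4: vr[B=2048/1991 C=2471936/842193 D=1024/1991 F=1024/1991 G=1024/1277] → run D
t=5: vr[B=2048/1991 C=2471936/842193 D=3015/1991 F=1024/1991 G=1024/1277] → run F
t=6: vr[B=2048/1991 C=2471936/842193 D=3015/1991 E=1024/1277 F=5234688/6213911 G=1024/1277] → run E
t=7: vr[B=2048/1991 C=2471936/842193 D=3015/1991 E=1740800/540171 F=5234688/6213911 G=1024/1277] → run G
t=8: vr[B=2048/1991 C=2471936/842193 D=3015/1991 E=1740800/540171 F=5234688/6213911 G=2048/1277] → run F
t=9: vr[B=2048/1991 C=2471936/842193 D=3015/1991 E=1740800/540171 F=7273472/6213911 G=2048/1277] → run B
t=10: vr[B=3072/1991 C=2471936/842193 D=3015/1991 E=1740800/540171 F=7273472/6213911 G=2048/1277] → run F
t=11: vr[B=3072/1991 C=2471936/842193 D=3015/1991 E=1740800/540171 F=9312256/6213911 G=2048/1277] → run F
t=12: vr[B=3072/1991 C=2471936/842193 D=3015/1991 E=1740800/540171 G=2048/1277] → run D
t=13: vr[B=3072/1991 C=2471936/842193 D=5006/1991 E=1740800/540171 G=2048/1277] → run B
t=14: vr[B=4096/1991 C=2471936/842193 D=5006/1991 E=1740800/540171 G=2048/1277] → run G
t=15: vr[B=4096/1991 C=2471936/842193 D=5006/1991 E=1740800/540171] → run B
t=16: vr[C=2471936/842193 D=5006/1991 E=1740800/540171] → run D
t=17: vr[C=2471936/842193 D=6997/1991 E=1740800/540171] → run C
t=18: vr[C=4510720/842193 D=6997/1991 E=1740800/540171] → run E
t=19: vr[C=4510720/842193 D=6997/1991 E=3048448/540171] → run D
t=20: vr[C=4510720/842193 D=8988/1991 E=3048448/540171] → run D
t=21: vr[C=4510720/842193 E=3048448/540171] → run C
t=22: vr[E=3048448/540171] → run E
t=23: vr[E=1452032/180057] → run E
t=24: vr[E=5663744/540171] → run E
t=25: vr[E=6971392/540171] → run E
t=26: (idle)
t=27: (idle)
t=28: (idle)
t=29: (idle)
t=30: (idle)
t=31: (idle)

context switches = 21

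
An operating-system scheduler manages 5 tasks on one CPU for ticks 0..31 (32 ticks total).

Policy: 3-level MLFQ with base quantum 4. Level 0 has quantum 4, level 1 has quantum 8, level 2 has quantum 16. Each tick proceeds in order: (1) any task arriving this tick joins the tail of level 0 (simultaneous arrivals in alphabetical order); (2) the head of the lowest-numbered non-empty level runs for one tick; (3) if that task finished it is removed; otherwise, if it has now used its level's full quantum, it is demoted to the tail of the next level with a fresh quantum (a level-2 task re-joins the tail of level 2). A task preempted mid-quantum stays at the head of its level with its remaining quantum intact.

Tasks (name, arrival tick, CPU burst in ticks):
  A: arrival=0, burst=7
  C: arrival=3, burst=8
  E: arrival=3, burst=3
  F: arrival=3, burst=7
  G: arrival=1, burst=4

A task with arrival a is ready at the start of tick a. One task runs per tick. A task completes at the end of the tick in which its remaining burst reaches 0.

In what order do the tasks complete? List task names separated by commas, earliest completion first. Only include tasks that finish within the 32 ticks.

t=0: L0/L1/L2 = A/-/- → run A
t=1: L0/L1/L2 = AG/-/- → run A
t=2: L0/L1/L2 = AG/-/- → run A
t=3: L0/L1/L2 = AGCEF/-/- → run A
t=4: L0/L1/L2 = GCEF/A/- → run G
t=5: L0/L1/L2 = GCEF/A/- → run G
t=6: L0/L1/L2 = GCEF/A/- → run G
t=7: L0/L1/L2 = GCEF/A/- → run G
t=8: L0/L1/L2 = CEF/A/- → run C
t=9: L0/L1/L2 = CEF/A/- → run C
t=10: L0/L1/L2 = CEF/A/- → run C
t=11: L0/L1/L2 = CEF/A/- → run C
t=12: L0/L1/L2 = EF/AC/- → run E
t=13: L0/L1/L2 = EF/AC/- → run E
t=14: L0/L1/L2 = EF/AC/- → run E
t=15: L0/L1/L2 = F/AC/- → run F
t=16: L0/L1/L2 = F/AC/- → run F
t=17: L0/L1/L2 = F/AC/- → run F
t=18: L0/L1/L2 = F/AC/- → run F
t=19: L0/L1/L2 = -/ACF/- → run A
t=20: L0/L1/L2 = -/ACF/- → run A
t=21: L0/L1/L2 = -/ACF/- → run A
t=22: L0/L1/L2 = -/CF/- → run C
t=23: L0/L1/L2 = -/CF/- → run C
t=24: L0/L1/L2 = -/CF/- → run C
t=25: L0/L1/L2 = -/CF/- → run C
t=26: L0/L1/L2 = -/F/- → run F
t=27: L0/L1/L2 = -/F/- → run F
t=28: L0/L1/L2 = -/F/- → run F
t=29: (idle)
t=30: (idle)
t=31: (idle)

completion order = G, E, A, C, F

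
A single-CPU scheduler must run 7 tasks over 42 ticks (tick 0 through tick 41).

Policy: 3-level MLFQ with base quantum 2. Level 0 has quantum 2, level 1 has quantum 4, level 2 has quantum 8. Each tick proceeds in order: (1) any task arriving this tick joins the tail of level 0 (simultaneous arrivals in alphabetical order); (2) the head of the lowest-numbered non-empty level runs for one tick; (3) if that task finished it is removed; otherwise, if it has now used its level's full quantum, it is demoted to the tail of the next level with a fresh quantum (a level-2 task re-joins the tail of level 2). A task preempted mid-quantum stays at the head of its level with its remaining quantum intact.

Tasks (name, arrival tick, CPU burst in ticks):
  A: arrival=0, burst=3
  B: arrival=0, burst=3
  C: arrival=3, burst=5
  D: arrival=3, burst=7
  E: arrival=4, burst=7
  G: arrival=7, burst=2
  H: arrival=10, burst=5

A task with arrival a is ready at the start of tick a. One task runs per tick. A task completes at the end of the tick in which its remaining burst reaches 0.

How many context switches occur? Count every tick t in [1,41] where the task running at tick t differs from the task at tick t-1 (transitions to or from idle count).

context switches = 15

t=0: L0/L1/L2 = AB/-/- → run A
t=1: L0/L1/L2 = AB/-/- → run A
t=2: L0/L1/L2 = B/A/- → run B
t=3: L0/L1/L2 = BCD/A/- → run B
t=4: L0/L1/L2 = CDE/AB/- → run C
t=5: L0/L1/L2 = CDE/AB/- → run C
t=6: L0/L1/L2 = DE/ABC/- → run D
t=7: L0/L1/L2 = DEG/ABC/- → run D
t=8: L0/L1/L2 = EG/ABCD/- → run E
t=9: L0/L1/L2 = EG/ABCD/- → run E
t=10: L0/L1/L2 = GH/ABCDE/- → run G
t=11: L0/L1/L2 = GH/ABCDE/- → run G
t=12: L0/L1/L2 = H/ABCDE/- → run H
t=13: L0/L1/L2 = H/ABCDE/- → run H
t=14: L0/L1/L2 = -/ABCDEH/- → run A
t=15: L0/L1/L2 = -/BCDEH/- → run B
t=16: L0/L1/L2 = -/CDEH/- → run C
t=17: L0/L1/L2 = -/CDEH/- → run C
t=18: L0/L1/L2 = -/CDEH/- → run C
t=19: L0/L1/L2 = -/DEH/- → run D
t=20: L0/L1/L2 = -/DEH/- → run D
t=21: L0/L1/L2 = -/DEH/- → run D
t=22: L0/L1/L2 = -/DEH/- → run D
t=23: L0/L1/L2 = -/EH/D → run E
t=24: L0/L1/L2 = -/EH/D → run E
t=25: L0/L1/L2 = -/EH/D → run E
t=26: L0/L1/L2 = -/EH/D → run E
t=27: L0/L1/L2 = -/H/DE → run H
t=28: L0/L1/L2 = -/H/DE → run H
t=29: L0/L1/L2 = -/H/DE → run H
t=30: L0/L1/L2 = -/-/DE → run D
t=31: L0/L1/L2 = -/-/E → run E
t=32: (idle)
t=33: (idle)
t=34: (idle)
t=35: (idle)
t=36: (idle)
t=37: (idle)
t=38: (idle)
t=39: (idle)
t=40: (idle)
t=41: (idle)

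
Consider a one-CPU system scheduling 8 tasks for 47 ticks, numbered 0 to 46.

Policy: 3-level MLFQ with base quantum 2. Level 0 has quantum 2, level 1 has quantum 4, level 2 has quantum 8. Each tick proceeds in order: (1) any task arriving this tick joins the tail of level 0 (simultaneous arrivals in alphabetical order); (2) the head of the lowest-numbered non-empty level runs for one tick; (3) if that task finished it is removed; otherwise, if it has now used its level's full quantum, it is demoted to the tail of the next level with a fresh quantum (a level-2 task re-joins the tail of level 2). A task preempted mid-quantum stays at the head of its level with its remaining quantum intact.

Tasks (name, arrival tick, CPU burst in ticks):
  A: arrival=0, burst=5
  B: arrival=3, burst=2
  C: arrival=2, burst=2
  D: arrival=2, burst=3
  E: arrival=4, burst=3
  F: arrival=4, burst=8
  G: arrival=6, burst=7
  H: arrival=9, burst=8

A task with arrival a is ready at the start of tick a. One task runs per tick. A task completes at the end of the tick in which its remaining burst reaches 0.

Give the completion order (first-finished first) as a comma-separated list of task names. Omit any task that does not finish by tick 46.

completion order = C, B, A, D, E, F, G, H

t=0: L0/L1/L2 = A/-/- → run A
t=1: L0/L1/L2 = A/-/- → run A
t=2: L0/L1/L2 = CD/A/- → run C
t=3: L0/L1/L2 = CDB/A/- → run C
t=4: L0/L1/L2 = DBEF/A/- → run D
t=5: L0/L1/L2 = DBEF/A/- → run D
t=6: L0/L1/L2 = BEFG/AD/- → run B
t=7: L0/L1/L2 = BEFG/AD/- → run B
t=8: L0/L1/L2 = EFG/AD/- → run E
t=9: L0/L1/L2 = EFGH/AD/- → run E
t=10: L0/L1/L2 = FGH/ADE/- → run F
t=11: L0/L1/L2 = FGH/ADE/- → run F
t=12: L0/L1/L2 = GH/ADEF/- → run G
t=13: L0/L1/L2 = GH/ADEF/- → run G
t=14: L0/L1/L2 = H/ADEFG/- → run H
t=15: L0/L1/L2 = H/ADEFG/- → run H
t=16: L0/L1/L2 = -/ADEFGH/- → run A
t=17: L0/L1/L2 = -/ADEFGH/- → run A
t=18: L0/L1/L2 = -/ADEFGH/- → run A
t=19: L0/L1/L2 = -/DEFGH/- → run D
t=20: L0/L1/L2 = -/EFGH/- → run E
t=21: L0/L1/L2 = -/FGH/- → run F
t=22: L0/L1/L2 = -/FGH/- → run F
t=23: L0/L1/L2 = -/FGH/- → run F
t=24: L0/L1/L2 = -/FGH/- → run F
t=25: L0/L1/L2 = -/GH/F → run G
t=26: L0/L1/L2 = -/GH/F → run G
t=27: L0/L1/L2 = -/GH/F → run G
t=28: L0/L1/L2 = -/GH/F → run G
t=29: L0/L1/L2 = -/H/FG → run H
t=30: L0/L1/L2 = -/H/FG → run H
t=31: L0/L1/L2 = -/H/FG → run H
t=32: L0/L1/L2 = -/H/FG → run H
t=33: L0/L1/L2 = -/-/FGH → run F
t=34: L0/L1/L2 = -/-/FGH → run F
t=35: L0/L1/L2 = -/-/GH → run G
t=36: L0/L1/L2 = -/-/H → run H
t=37: L0/L1/L2 = -/-/H → run H
t=38: (idle)
t=39: (idle)
t=40: (idle)
t=41: (idle)
t=42: (idle)
t=43: (idle)
t=44: (idle)
t=45: (idle)
t=46: (idle)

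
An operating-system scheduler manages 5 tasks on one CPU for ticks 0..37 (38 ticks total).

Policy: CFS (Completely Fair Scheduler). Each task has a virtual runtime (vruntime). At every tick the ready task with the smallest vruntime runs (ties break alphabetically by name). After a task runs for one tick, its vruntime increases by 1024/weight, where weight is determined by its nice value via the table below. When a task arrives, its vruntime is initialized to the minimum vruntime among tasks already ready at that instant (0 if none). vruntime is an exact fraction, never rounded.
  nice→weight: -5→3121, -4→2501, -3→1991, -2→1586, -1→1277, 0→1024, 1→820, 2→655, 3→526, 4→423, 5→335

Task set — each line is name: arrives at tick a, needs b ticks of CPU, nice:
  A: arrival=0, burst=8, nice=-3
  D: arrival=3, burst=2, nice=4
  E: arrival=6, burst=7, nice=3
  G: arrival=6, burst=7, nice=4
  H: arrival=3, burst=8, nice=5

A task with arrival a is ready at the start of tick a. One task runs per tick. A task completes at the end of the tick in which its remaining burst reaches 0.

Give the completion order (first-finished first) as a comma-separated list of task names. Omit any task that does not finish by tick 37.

t=0: vr[A=0] → run A
t=1: vr[A=1024/1991] → run A
t=2: vr[A=2048/1991] → run A
t=3: vr[A=3072/1991 D=3072/1991 H=3072/1991] → run A
t=4: vr[A=4096/1991 D=3072/1991 H=3072/1991] → run D
t=5: vr[A=4096/1991 D=3338240/842193 H=3072/1991] → run H
t=6: vr[A=4096/1991 D=3338240/842193 E=4096/1991 G=4096/1991 H=3067904/666985] → run A
t=7: vr[A=5120/1991 D=3338240/842193 E=4096/1991 G=4096/1991 H=3067904/666985] → run E
t=8: vr[A=5120/1991 D=3338240/842193 E=2096640/523633 G=4096/1991 H=3067904/666985] → run G
t=9: vr[A=5120/1991 D=3338240/842193 E=2096640/523633 G=3771392/842193 H=3067904/666985] → run A
t=10: vr[A=6144/1991 D=3338240/842193 E=2096640/523633 G=3771392/842193 H=3067904/666985] → run A
t=11: vr[A=7168/1991 D=3338240/842193 E=2096640/523633 G=3771392/842193 H=3067904/666985] → run A
t=12: vr[D=3338240/842193 E=2096640/523633 G=3771392/842193 H=3067904/666985] → run D
t=13: vr[E=2096640/523633 G=3771392/842193 H=3067904/666985] → run E
t=14: vr[E=3116032/523633 G=3771392/842193 H=3067904/666985] → run G
t=15: vr[E=3116032/523633 G=5810176/842193 H=3067904/666985] → run H
t=16: vr[E=3116032/523633 G=5810176/842193 H=5106688/666985] → run E
t=17: vr[E=4135424/523633 G=5810176/842193 H=5106688/666985] → run G
t=18: vr[E=4135424/523633 G=2616320/280731 H=5106688/666985] → run H
t=19: vr[E=4135424/523633 G=2616320/280731 H=7145472/666985] → run E
t=20: vr[E=5154816/523633 G=2616320/280731 H=7145472/666985] → run G
t=21: vr[E=5154816/523633 G=9887744/842193 H=7145472/666985] → run E
t=22: vr[E=6174208/523633 G=9887744/842193 H=7145472/666985] → run H
t=23: vr[E=6174208/523633 G=9887744/842193 H=9184256/666985] → run G
t=24: vr[E=6174208/523633 G=11926528/842193 H=9184256/666985] → run E
t=25: vr[E=7193600/523633 G=11926528/842193 H=9184256/666985] → run E
t=26: vr[G=11926528/842193 H=9184256/666985] → run H
t=27: vr[G=11926528/842193 H=2244608/133397] → run G
t=28: vr[G=4655104/280731 H=2244608/133397] → run G
t=29: vr[H=2244608/133397] → run H
t=30: vr[H=13261824/666985] → run H
t=31: vr[H=15300608/666985] → run H
t=32: (idle)
t=33: (idle)
t=34: (idle)
t=35: (idle)
t=36: (idle)
t=37: (idle)

completion order = A, D, E, G, H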